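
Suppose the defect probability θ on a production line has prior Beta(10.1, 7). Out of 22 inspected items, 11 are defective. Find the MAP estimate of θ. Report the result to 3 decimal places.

Prior: Beta(10.1, 7).
Data: 11 successes in 22 trials. The binomial likelihood contributes θ^11(1−θ)^11, so the posterior is Beta(10.1+11, 7+11) = Beta(21.1, 18).
For Beta(a, b) with a, b > 1 the mode is (a−1)/(a+b−2) = 20.1/37.1 ≈ 0.542.

θ̂_MAP = 0.542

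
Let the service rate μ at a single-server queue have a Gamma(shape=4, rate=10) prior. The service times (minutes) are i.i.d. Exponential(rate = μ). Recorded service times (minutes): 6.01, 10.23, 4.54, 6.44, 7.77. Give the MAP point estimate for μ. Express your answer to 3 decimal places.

μ̂_MAP = 0.178

The Exponential(rate=μ) likelihood is ∝ μ^n e^(−μΣtᵢ). Here n = 5 and Σtᵢ = 6.01 + 10.23 + 4.54 + 6.44 + 7.77 = 34.99.
Posterior ∝ μ^3e^(−10μ) · μ^5e^(−34.99μ) = μ^8e^(−44.99μ), i.e. Gamma(9, 44.99).
Mode = (a−1)/b = 8/44.99 ≈ 0.178.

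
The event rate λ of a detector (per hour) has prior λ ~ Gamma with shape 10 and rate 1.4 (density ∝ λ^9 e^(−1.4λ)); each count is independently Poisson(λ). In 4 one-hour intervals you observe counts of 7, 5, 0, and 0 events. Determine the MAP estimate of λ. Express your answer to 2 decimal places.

Σxᵢ = 7+5+0+0 = 12, with n = 4.
Posterior ∝ λ^9e^(−1.4λ) · λ^12e^(−4λ) = λ^21e^(−5.4λ), i.e. Gamma(shape=22, rate=5.4).
The mode of a Gamma(a, b) with a ≥ 1 (shape–rate) is (a−1)/b = 21/5.4 ≈ 3.89.

λ̂_MAP = 3.89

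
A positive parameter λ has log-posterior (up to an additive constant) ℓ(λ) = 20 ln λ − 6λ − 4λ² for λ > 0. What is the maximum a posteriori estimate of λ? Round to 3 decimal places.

ℓ'(λ) = 20/λ − 6 − 8λ. Setting this to zero and multiplying by λ: 8λ² + 6λ − 20 = 0.
λ = (−6 + √(6² + 4·8·20)) / (2·8) = (−6 + √676) / 16 = (−6 + 26)/16 = 5/4.
ℓ''(λ) = −20/λ² − 8 < 0, confirming a maximum.

λ̂_MAP = 1.250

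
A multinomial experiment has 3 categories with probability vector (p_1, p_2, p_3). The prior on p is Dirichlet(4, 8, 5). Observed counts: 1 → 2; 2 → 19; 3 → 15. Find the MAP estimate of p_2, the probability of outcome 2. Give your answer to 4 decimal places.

The posterior is Dirichlet(αᵢ + nᵢ) = Dirichlet(6, 27, 20).
For a Dirichlet(a₁,…,a_K) with all aᵢ > 1, the mode has j-th component (aⱼ − 1)/(Σaᵢ − K).
Here Σaᵢ = 53 and K = 3, so p_2 = (27 − 1)/(53 − 3) = 26/50 ≈ 0.5200.

MAP estimate: 0.5200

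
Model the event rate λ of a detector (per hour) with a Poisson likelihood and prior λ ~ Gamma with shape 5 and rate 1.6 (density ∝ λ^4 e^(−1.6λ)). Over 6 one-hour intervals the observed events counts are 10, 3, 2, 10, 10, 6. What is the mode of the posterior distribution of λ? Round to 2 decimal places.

λ̂_MAP = 5.92

Σxᵢ = 10+3+2+10+10+6 = 41, with n = 6.
Posterior ∝ λ^4e^(−1.6λ) · λ^41e^(−6λ) = λ^45e^(−7.6λ), i.e. Gamma(shape=46, rate=7.6).
The mode of a Gamma(a, b) with a ≥ 1 (shape–rate) is (a−1)/b = 45/7.6 ≈ 5.92.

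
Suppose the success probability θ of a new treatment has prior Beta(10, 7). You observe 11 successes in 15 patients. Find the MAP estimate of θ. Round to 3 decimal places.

Prior: Beta(10, 7).
Data: 11 successes in 15 trials. The binomial likelihood contributes θ^11(1−θ)^4, so the posterior is Beta(10+11, 7+4) = Beta(21, 11).
For Beta(a, b) with a, b > 1 the mode is (a−1)/(a+b−2) = 20/30 ≈ 0.667.

θ̂_MAP = 0.667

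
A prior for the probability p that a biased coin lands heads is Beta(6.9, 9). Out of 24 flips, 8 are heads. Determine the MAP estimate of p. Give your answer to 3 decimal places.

Prior: Beta(6.9, 9).
Data: 8 successes in 24 trials. The binomial likelihood contributes p^8(1−p)^16, so the posterior is Beta(6.9+8, 9+16) = Beta(14.9, 25).
For Beta(a, b) with a, b > 1 the mode is (a−1)/(a+b−2) = 13.9/37.9 ≈ 0.367.

p̂_MAP = 0.367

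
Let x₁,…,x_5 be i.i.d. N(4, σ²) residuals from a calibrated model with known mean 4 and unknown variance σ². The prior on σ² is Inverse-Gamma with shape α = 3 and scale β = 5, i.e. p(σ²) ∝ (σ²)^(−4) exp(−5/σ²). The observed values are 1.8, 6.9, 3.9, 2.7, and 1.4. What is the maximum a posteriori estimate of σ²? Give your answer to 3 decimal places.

Sum of squared deviations about the known mean: SS = (1.8−4)² + (6.9−4)² + (3.9−4)² + (2.7−4)² + (1.4−4)² = 21.71.
The Normal likelihood contributes (σ²)^(−n/2) exp(−SS/(2σ²)), so the posterior is Inverse-Gamma(α + n/2, β + SS/2) = Inverse-Gamma(5.5, 15.855).
The mode of Inverse-Gamma(a, b) is b/(a+1) = 15.855/6.5 ≈ 2.439.

σ̂²_MAP = 2.439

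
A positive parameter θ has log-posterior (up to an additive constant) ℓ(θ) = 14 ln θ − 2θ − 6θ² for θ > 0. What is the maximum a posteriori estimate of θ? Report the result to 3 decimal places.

ℓ'(θ) = 14/θ − 2 − 12θ. Setting this to zero and multiplying by θ: 12θ² + 2θ − 14 = 0.
θ = (−2 + √(2² + 4·12·14)) / (2·12) = (−2 + √676) / 24 = (−2 + 26)/24 = 1.
ℓ''(θ) = −14/θ² − 12 < 0, confirming a maximum.

θ̂_MAP = 1.000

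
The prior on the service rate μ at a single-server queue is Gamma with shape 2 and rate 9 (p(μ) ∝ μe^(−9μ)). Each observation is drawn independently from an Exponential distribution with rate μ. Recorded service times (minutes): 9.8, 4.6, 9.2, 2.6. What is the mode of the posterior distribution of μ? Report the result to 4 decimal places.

μ̂_MAP = 0.1420

The Exponential(rate=μ) likelihood is ∝ μ^n e^(−μΣtᵢ). Here n = 4 and Σtᵢ = 9.8 + 4.6 + 9.2 + 2.6 = 26.2.
Posterior ∝ μe^(−9μ) · μ^4e^(−26.2μ) = μ^5e^(−35.2μ), i.e. Gamma(6, 35.2).
Mode = (a−1)/b = 5/35.2 ≈ 0.1420.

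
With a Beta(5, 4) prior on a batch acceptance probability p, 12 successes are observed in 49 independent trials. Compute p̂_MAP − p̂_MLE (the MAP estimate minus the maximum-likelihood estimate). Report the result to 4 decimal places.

MAP − MLE = 0.0408

Posterior is Beta(17, 41); MAP = (17−1)/(58−2) = 16/56 ≈ 0.28571.
MLE ignores the prior: p̂_MLE = k/n = 12/49 ≈ 0.24490.
Difference = 16/56 − 12/49 = 2/49 ≈ 0.0408.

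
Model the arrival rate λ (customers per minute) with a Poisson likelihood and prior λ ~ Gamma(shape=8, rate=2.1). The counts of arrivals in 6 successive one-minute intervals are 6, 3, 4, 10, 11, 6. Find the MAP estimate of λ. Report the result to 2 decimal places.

Σxᵢ = 6+3+4+10+11+6 = 40, with n = 6.
Posterior ∝ λ^7e^(−2.1λ) · λ^40e^(−6λ) = λ^47e^(−8.1λ), i.e. Gamma(shape=48, rate=8.1).
The mode of a Gamma(a, b) with a ≥ 1 (shape–rate) is (a−1)/b = 47/8.1 ≈ 5.80.

λ̂_MAP = 5.80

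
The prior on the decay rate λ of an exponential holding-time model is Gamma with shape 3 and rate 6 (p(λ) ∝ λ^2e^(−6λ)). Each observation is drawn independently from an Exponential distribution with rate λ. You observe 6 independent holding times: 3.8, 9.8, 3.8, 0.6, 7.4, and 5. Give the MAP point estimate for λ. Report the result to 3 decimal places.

λ̂_MAP = 0.220

The Exponential(rate=λ) likelihood is ∝ λ^n e^(−λΣtᵢ). Here n = 6 and Σtᵢ = 3.8 + 9.8 + 3.8 + 0.6 + 7.4 + 5 = 30.4.
Posterior ∝ λ^2e^(−6λ) · λ^6e^(−30.4λ) = λ^8e^(−36.4λ), i.e. Gamma(9, 36.4).
Mode = (a−1)/b = 8/36.4 ≈ 0.220.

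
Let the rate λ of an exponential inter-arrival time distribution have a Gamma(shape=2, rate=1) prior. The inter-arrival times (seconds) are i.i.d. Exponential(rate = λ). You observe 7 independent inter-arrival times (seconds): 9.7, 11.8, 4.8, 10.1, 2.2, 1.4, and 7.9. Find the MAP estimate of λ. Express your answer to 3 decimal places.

The Exponential(rate=λ) likelihood is ∝ λ^n e^(−λΣtᵢ). Here n = 7 and Σtᵢ = 9.7 + 11.8 + 4.8 + 10.1 + 2.2 + 1.4 + 7.9 = 47.9.
Posterior ∝ λe^(−1λ) · λ^7e^(−47.9λ) = λ^8e^(−48.9λ), i.e. Gamma(9, 48.9).
Mode = (a−1)/b = 8/48.9 ≈ 0.164.

λ̂_MAP = 0.164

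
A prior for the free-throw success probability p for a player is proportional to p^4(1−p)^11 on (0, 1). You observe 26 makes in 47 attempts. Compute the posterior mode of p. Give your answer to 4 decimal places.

The prior density ∝ p^4(1−p)^11 is the kernel of Beta(5, 12).
Data: 26 successes in 47 trials. The binomial likelihood contributes p^26(1−p)^21, so the posterior is Beta(5+26, 12+21) = Beta(31, 33).
For Beta(a, b) with a, b > 1 the mode is (a−1)/(a+b−2) = 30/62 ≈ 0.4839.

p̂_MAP = 0.4839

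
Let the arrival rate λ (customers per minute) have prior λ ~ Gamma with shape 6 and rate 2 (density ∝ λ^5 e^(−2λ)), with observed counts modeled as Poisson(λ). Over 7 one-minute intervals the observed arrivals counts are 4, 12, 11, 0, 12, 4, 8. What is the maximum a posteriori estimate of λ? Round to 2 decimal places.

λ̂_MAP = 6.22

Σxᵢ = 4+12+11+0+12+4+8 = 51, with n = 7.
Posterior ∝ λ^5e^(−2λ) · λ^51e^(−7λ) = λ^56e^(−9λ), i.e. Gamma(shape=57, rate=9).
The mode of a Gamma(a, b) with a ≥ 1 (shape–rate) is (a−1)/b = 56/9 ≈ 6.22.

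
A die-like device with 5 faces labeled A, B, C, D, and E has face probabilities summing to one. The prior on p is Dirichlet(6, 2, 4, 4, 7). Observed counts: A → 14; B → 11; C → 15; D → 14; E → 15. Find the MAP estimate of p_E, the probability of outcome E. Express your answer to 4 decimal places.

The posterior is Dirichlet(αᵢ + nᵢ) = Dirichlet(20, 13, 19, 18, 22).
For a Dirichlet(a₁,…,a_K) with all aᵢ > 1, the mode has j-th component (aⱼ − 1)/(Σaᵢ − K).
Here Σaᵢ = 92 and K = 5, so p_E = (22 − 1)/(92 − 5) = 21/87 ≈ 0.2414.

MAP estimate of p_E = 0.2414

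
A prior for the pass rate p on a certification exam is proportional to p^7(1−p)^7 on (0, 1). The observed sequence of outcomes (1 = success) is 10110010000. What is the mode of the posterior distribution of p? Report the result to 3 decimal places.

The prior density ∝ p^7(1−p)^7 is the kernel of Beta(8, 8).
Data: 4 successes in 11 trials (from the sequence). The binomial likelihood contributes p^4(1−p)^7, so the posterior is Beta(8+4, 8+7) = Beta(12, 15).
For Beta(a, b) with a, b > 1 the mode is (a−1)/(a+b−2) = 11/25 ≈ 0.440.

p̂_MAP = 0.440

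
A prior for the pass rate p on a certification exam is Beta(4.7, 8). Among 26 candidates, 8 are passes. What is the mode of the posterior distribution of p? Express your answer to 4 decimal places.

p̂_MAP = 0.3188

Prior: Beta(4.7, 8).
Data: 8 successes in 26 trials. The binomial likelihood contributes p^8(1−p)^18, so the posterior is Beta(4.7+8, 8+18) = Beta(12.7, 26).
For Beta(a, b) with a, b > 1 the mode is (a−1)/(a+b−2) = 11.7/36.7 ≈ 0.3188.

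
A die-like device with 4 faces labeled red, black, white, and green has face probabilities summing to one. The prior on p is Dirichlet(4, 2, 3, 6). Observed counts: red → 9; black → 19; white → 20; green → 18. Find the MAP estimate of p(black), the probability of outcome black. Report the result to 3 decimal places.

The posterior is Dirichlet(αᵢ + nᵢ) = Dirichlet(13, 21, 23, 24).
For a Dirichlet(a₁,…,a_K) with all aᵢ > 1, the mode has j-th component (aⱼ − 1)/(Σaᵢ − K).
Here Σaᵢ = 81 and K = 4, so p(black) = (21 − 1)/(81 − 4) = 20/77 ≈ 0.260.

MAP estimate of p(black) = 0.260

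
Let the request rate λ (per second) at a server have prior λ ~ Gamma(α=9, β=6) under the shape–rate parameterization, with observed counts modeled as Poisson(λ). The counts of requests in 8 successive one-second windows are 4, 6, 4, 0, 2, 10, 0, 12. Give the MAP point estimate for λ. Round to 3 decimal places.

Σxᵢ = 4+6+4+0+2+10+0+12 = 38, with n = 8.
Posterior ∝ λ^8e^(−6λ) · λ^38e^(−8λ) = λ^46e^(−14λ), i.e. Gamma(shape=47, rate=14).
The mode of a Gamma(a, b) with a ≥ 1 (shape–rate) is (a−1)/b = 46/14 ≈ 3.286.

λ̂_MAP = 3.286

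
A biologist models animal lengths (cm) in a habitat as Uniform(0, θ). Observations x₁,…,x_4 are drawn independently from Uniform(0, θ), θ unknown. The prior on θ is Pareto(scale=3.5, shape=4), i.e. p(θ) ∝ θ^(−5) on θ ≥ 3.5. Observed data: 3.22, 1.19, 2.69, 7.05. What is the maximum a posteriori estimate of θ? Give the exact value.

θ̂_MAP = 7.05

The Uniform(0, θ) likelihood is θ^(−n) for θ ≥ max(xᵢ), zero otherwise. Here max(xᵢ) = 7.05.
Posterior ∝ θ^(−5) · θ^(−4) = θ^(−9) on θ ≥ max(3.5, 7.05) = 7.05.
This density is strictly decreasing in θ, so the posterior mode lies at the lower boundary of the support.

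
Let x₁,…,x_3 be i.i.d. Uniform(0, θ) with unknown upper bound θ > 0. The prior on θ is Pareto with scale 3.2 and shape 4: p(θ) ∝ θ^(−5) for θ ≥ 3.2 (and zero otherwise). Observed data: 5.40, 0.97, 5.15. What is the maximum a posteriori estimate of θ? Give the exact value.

θ̂_MAP = 5.40

The Uniform(0, θ) likelihood is θ^(−n) for θ ≥ max(xᵢ), zero otherwise. Here max(xᵢ) = 5.40.
Posterior ∝ θ^(−5) · θ^(−3) = θ^(−8) on θ ≥ max(3.2, 5.40) = 5.40.
This density is strictly decreasing in θ, so the posterior mode lies at the lower boundary of the support.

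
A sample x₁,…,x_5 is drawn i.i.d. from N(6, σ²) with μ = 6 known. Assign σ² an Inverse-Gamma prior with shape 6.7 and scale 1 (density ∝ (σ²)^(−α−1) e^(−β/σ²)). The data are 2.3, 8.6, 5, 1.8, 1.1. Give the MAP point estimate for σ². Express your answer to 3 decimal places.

σ̂²_MAP = 3.191

Sum of squared deviations about the known mean: SS = (2.3−6)² + (8.6−6)² + (5−6)² + (1.8−6)² + (1.1−6)² = 63.1.
The Normal likelihood contributes (σ²)^(−n/2) exp(−SS/(2σ²)), so the posterior is Inverse-Gamma(α + n/2, β + SS/2) = Inverse-Gamma(9.2, 32.55).
The mode of Inverse-Gamma(a, b) is b/(a+1) = 32.55/10.2 ≈ 3.191.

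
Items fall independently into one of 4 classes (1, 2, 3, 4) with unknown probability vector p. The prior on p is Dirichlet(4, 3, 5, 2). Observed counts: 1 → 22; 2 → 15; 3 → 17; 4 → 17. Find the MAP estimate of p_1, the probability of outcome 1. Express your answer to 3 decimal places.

MAP estimate: 0.309

The posterior is Dirichlet(αᵢ + nᵢ) = Dirichlet(26, 18, 22, 19).
For a Dirichlet(a₁,…,a_K) with all aᵢ > 1, the mode has j-th component (aⱼ − 1)/(Σaᵢ − K).
Here Σaᵢ = 85 and K = 4, so p_1 = (26 − 1)/(85 − 4) = 25/81 ≈ 0.309.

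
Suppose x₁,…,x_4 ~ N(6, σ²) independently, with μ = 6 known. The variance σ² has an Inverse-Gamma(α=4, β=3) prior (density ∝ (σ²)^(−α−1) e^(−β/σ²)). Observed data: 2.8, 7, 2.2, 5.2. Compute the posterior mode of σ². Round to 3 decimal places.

σ̂²_MAP = 2.309

Sum of squared deviations about the known mean: SS = (2.8−6)² + (7−6)² + (2.2−6)² + (5.2−6)² = 26.32.
The Normal likelihood contributes (σ²)^(−n/2) exp(−SS/(2σ²)), so the posterior is Inverse-Gamma(α + n/2, β + SS/2) = Inverse-Gamma(6, 16.16).
The mode of Inverse-Gamma(a, b) is b/(a+1) = 16.16/7 ≈ 2.309.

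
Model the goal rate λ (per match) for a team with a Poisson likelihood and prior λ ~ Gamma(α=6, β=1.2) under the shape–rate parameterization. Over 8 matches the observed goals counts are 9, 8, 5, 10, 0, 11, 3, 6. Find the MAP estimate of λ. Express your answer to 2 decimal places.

λ̂_MAP = 6.20

Σxᵢ = 9+8+5+10+0+11+3+6 = 52, with n = 8.
Posterior ∝ λ^5e^(−1.2λ) · λ^52e^(−8λ) = λ^57e^(−9.2λ), i.e. Gamma(shape=58, rate=9.2).
The mode of a Gamma(a, b) with a ≥ 1 (shape–rate) is (a−1)/b = 57/9.2 ≈ 6.20.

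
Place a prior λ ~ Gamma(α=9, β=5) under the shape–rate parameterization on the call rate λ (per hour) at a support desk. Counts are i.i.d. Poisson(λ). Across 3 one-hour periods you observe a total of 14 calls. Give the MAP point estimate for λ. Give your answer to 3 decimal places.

Σxᵢ = 14, n = 3.
Posterior ∝ λ^8e^(−5λ) · λ^14e^(−3λ) = λ^22e^(−8λ), i.e. Gamma(shape=23, rate=8).
The mode of a Gamma(a, b) with a ≥ 1 (shape–rate) is (a−1)/b = 22/8 ≈ 2.750.

λ̂_MAP = 2.750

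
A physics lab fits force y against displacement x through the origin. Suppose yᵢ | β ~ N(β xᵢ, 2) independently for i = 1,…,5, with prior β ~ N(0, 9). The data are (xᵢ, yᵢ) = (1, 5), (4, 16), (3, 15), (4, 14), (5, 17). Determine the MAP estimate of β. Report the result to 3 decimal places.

log p(β | y) = −Σ(yᵢ − βxᵢ)²/(2·2) − β²/(2·9) + const.
Setting the derivative to zero: Σxᵢ(yᵢ − βxᵢ)/2 − β/9 = 0, so β = Σxᵢyᵢ / (Σxᵢ² + σ²/τ²).
Σxᵢyᵢ = 1·5 + 4·16 + 3·15 + 4·14 + 5·17 = 255; Σxᵢ² = 67; σ²/τ² = 2/9.
β̂_MAP = 255 / (67 + 2/9) = 255/(605/9) = 459/121 ≈ 3.793.

β̂_MAP = 3.793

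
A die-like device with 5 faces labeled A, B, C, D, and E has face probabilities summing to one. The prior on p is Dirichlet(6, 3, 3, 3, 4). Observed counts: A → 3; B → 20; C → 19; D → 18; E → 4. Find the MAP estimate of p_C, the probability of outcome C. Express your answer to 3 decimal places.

MAP estimate of p_C = 0.269

The posterior is Dirichlet(αᵢ + nᵢ) = Dirichlet(9, 23, 22, 21, 8).
For a Dirichlet(a₁,…,a_K) with all aᵢ > 1, the mode has j-th component (aⱼ − 1)/(Σaᵢ − K).
Here Σaᵢ = 83 and K = 5, so p_C = (22 − 1)/(83 − 5) = 21/78 ≈ 0.269.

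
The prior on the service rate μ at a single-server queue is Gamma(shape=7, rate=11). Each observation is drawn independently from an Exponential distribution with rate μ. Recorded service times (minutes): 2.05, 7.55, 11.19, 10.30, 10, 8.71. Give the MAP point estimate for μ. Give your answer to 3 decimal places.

μ̂_MAP = 0.197

The Exponential(rate=μ) likelihood is ∝ μ^n e^(−μΣtᵢ). Here n = 6 and Σtᵢ = 2.05 + 7.55 + 11.19 + 10.30 + 10 + 8.71 = 49.80.
Posterior ∝ μ^6e^(−11μ) · μ^6e^(−49.80μ) = μ^12e^(−60.80μ), i.e. Gamma(13, 60.80).
Mode = (a−1)/b = 12/60.80 ≈ 0.197.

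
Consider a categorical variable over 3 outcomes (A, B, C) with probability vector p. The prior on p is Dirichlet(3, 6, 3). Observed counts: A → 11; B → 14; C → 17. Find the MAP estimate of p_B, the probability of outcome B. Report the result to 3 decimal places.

The posterior is Dirichlet(αᵢ + nᵢ) = Dirichlet(14, 20, 20).
For a Dirichlet(a₁,…,a_K) with all aᵢ > 1, the mode has j-th component (aⱼ − 1)/(Σaᵢ − K).
Here Σaᵢ = 54 and K = 3, so p_B = (20 − 1)/(54 − 3) = 19/51 ≈ 0.373.

MAP estimate of p_B = 0.373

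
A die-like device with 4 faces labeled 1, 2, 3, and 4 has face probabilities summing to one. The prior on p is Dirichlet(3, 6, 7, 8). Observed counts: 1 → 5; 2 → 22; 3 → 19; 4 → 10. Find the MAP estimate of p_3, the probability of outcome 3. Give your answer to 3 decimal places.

MAP estimate: 0.329

The posterior is Dirichlet(αᵢ + nᵢ) = Dirichlet(8, 28, 26, 18).
For a Dirichlet(a₁,…,a_K) with all aᵢ > 1, the mode has j-th component (aⱼ − 1)/(Σaᵢ − K).
Here Σaᵢ = 80 and K = 4, so p_3 = (26 − 1)/(80 − 4) = 25/76 ≈ 0.329.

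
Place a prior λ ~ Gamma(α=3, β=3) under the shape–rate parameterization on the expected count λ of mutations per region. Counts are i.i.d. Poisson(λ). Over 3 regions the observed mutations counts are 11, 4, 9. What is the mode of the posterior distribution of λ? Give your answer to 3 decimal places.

λ̂_MAP = 4.333

Σxᵢ = 11+4+9 = 24, with n = 3.
Posterior ∝ λ^2e^(−3λ) · λ^24e^(−3λ) = λ^26e^(−6λ), i.e. Gamma(shape=27, rate=6).
The mode of a Gamma(a, b) with a ≥ 1 (shape–rate) is (a−1)/b = 26/6 ≈ 4.333.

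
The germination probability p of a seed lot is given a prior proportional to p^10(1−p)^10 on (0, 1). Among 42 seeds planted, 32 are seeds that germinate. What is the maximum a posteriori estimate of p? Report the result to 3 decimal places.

p̂_MAP = 0.677

The prior density ∝ p^10(1−p)^10 is the kernel of Beta(11, 11).
Data: 32 successes in 42 trials. The binomial likelihood contributes p^32(1−p)^10, so the posterior is Beta(11+32, 11+10) = Beta(43, 21).
For Beta(a, b) with a, b > 1 the mode is (a−1)/(a+b−2) = 42/62 ≈ 0.677.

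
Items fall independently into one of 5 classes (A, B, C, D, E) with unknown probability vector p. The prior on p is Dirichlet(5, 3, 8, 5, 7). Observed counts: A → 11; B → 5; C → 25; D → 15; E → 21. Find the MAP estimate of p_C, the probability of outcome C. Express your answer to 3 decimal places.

MAP estimate of p_C = 0.320

The posterior is Dirichlet(αᵢ + nᵢ) = Dirichlet(16, 8, 33, 20, 28).
For a Dirichlet(a₁,…,a_K) with all aᵢ > 1, the mode has j-th component (aⱼ − 1)/(Σaᵢ − K).
Here Σaᵢ = 105 and K = 5, so p_C = (33 − 1)/(105 − 5) = 32/100 ≈ 0.320.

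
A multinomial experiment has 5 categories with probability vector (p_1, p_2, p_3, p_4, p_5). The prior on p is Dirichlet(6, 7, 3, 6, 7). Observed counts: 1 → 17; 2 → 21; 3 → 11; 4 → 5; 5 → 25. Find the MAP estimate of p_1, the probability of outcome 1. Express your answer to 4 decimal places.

MAP estimate: 0.2136

The posterior is Dirichlet(αᵢ + nᵢ) = Dirichlet(23, 28, 14, 11, 32).
For a Dirichlet(a₁,…,a_K) with all aᵢ > 1, the mode has j-th component (aⱼ − 1)/(Σaᵢ − K).
Here Σaᵢ = 108 and K = 5, so p_1 = (23 − 1)/(108 − 5) = 22/103 ≈ 0.2136.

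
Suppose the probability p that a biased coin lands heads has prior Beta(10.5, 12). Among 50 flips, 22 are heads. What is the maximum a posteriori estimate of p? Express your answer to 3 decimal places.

p̂_MAP = 0.447

Prior: Beta(10.5, 12).
Data: 22 successes in 50 trials. The binomial likelihood contributes p^22(1−p)^28, so the posterior is Beta(10.5+22, 12+28) = Beta(32.5, 40).
For Beta(a, b) with a, b > 1 the mode is (a−1)/(a+b−2) = 31.5/70.5 ≈ 0.447.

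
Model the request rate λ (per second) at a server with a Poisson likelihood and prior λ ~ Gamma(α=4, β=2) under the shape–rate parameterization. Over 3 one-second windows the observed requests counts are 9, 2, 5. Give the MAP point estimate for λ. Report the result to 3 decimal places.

λ̂_MAP = 3.800

Σxᵢ = 9+2+5 = 16, with n = 3.
Posterior ∝ λ^3e^(−2λ) · λ^16e^(−3λ) = λ^19e^(−5λ), i.e. Gamma(shape=20, rate=5).
The mode of a Gamma(a, b) with a ≥ 1 (shape–rate) is (a−1)/b = 19/5 ≈ 3.800.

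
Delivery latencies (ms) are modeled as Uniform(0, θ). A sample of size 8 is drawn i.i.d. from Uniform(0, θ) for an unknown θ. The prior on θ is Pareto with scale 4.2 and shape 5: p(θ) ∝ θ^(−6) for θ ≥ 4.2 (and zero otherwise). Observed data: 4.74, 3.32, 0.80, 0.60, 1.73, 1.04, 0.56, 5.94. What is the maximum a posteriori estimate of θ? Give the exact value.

θ̂_MAP = 5.94

The Uniform(0, θ) likelihood is θ^(−n) for θ ≥ max(xᵢ), zero otherwise. Here max(xᵢ) = 5.94.
Posterior ∝ θ^(−6) · θ^(−8) = θ^(−14) on θ ≥ max(4.2, 5.94) = 5.94.
This density is strictly decreasing in θ, so the posterior mode lies at the lower boundary of the support.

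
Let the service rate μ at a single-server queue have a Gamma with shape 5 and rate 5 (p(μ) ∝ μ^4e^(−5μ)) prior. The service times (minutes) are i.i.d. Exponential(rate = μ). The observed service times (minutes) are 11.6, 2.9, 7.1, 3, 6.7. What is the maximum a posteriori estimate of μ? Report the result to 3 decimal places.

μ̂_MAP = 0.248

The Exponential(rate=μ) likelihood is ∝ μ^n e^(−μΣtᵢ). Here n = 5 and Σtᵢ = 11.6 + 2.9 + 7.1 + 3 + 6.7 = 31.3.
Posterior ∝ μ^4e^(−5μ) · μ^5e^(−31.3μ) = μ^9e^(−36.3μ), i.e. Gamma(10, 36.3).
Mode = (a−1)/b = 9/36.3 ≈ 0.248.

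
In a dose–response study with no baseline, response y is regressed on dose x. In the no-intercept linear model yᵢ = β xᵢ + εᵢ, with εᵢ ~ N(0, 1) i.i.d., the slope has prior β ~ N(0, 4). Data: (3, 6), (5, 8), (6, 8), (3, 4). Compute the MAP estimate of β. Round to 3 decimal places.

β̂_MAP = 1.489

log p(β | y) = −Σ(yᵢ − βxᵢ)²/(2·1) − β²/(2·4) + const.
Setting the derivative to zero: Σxᵢ(yᵢ − βxᵢ)/1 − β/4 = 0, so β = Σxᵢyᵢ / (Σxᵢ² + σ²/τ²).
Σxᵢyᵢ = 3·6 + 5·8 + 6·8 + 3·4 = 118; Σxᵢ² = 79; σ²/τ² = 0.25.
β̂_MAP = 118 / (79 + 0.25) = 118/79.25 ≈ 1.489.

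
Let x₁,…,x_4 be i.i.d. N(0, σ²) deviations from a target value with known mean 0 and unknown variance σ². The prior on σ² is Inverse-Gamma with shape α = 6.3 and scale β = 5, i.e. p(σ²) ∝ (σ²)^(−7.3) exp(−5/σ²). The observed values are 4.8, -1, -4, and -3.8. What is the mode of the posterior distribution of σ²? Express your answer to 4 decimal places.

Sum of squared deviations about the known mean: SS = (4.8−0)² + (-1−0)² + (-4−0)² + (-3.8−0)² = 54.48.
The Normal likelihood contributes (σ²)^(−n/2) exp(−SS/(2σ²)), so the posterior is Inverse-Gamma(α + n/2, β + SS/2) = Inverse-Gamma(8.3, 32.24).
The mode of Inverse-Gamma(a, b) is b/(a+1) = 32.24/9.3 ≈ 3.4667.

σ̂²_MAP = 3.4667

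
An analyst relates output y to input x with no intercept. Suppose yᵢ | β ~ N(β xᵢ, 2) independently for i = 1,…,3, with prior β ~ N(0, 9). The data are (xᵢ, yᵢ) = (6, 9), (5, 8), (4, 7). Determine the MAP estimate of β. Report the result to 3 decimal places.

log p(β | y) = −Σ(yᵢ − βxᵢ)²/(2·2) − β²/(2·9) + const.
Setting the derivative to zero: Σxᵢ(yᵢ − βxᵢ)/2 − β/9 = 0, so β = Σxᵢyᵢ / (Σxᵢ² + σ²/τ²).
Σxᵢyᵢ = 6·9 + 5·8 + 4·7 = 122; Σxᵢ² = 77; σ²/τ² = 2/9.
β̂_MAP = 122 / (77 + 2/9) = 122/(695/9) = 1098/695 ≈ 1.580.

β̂_MAP = 1.580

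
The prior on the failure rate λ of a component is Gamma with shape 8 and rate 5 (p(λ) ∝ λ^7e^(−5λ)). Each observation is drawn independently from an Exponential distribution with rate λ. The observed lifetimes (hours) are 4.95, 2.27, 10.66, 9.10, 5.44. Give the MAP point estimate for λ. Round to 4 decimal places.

The Exponential(rate=λ) likelihood is ∝ λ^n e^(−λΣtᵢ). Here n = 5 and Σtᵢ = 4.95 + 2.27 + 10.66 + 9.10 + 5.44 = 32.42.
Posterior ∝ λ^7e^(−5λ) · λ^5e^(−32.42λ) = λ^12e^(−37.42λ), i.e. Gamma(13, 37.42).
Mode = (a−1)/b = 12/37.42 ≈ 0.3207.

λ̂_MAP = 0.3207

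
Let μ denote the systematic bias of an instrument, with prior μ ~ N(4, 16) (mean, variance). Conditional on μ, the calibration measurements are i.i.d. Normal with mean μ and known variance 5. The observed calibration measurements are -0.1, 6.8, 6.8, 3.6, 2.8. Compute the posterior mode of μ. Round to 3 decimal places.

n = 5; x̄ = ((-0.1) + 6.8 + 6.8 + 3.6 + 2.8)/5 = 19.9/5 = 3.98.
For a Normal prior and Normal likelihood with known variance, the posterior is Normal; its mode equals its mean, the precision-weighted average.
Prior precision 1/σ₀² = 1/16 = 0.0625; data precision n/σ² = 5/5 = 1.
μ̂ = (0.0625·4 + 1·3.98) / (0.0625 + 1) = 4.23/1.0625 = 1692/425 ≈ 3.981.

μ̂_MAP = 3.981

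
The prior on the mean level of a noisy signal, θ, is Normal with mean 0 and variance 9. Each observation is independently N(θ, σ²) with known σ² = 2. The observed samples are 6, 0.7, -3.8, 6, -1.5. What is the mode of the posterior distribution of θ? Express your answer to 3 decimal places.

n = 5; x̄ = (6 + 0.7 + (-3.8) + 6 + (-1.5))/5 = 7.4/5 = 1.48.
For a Normal prior and Normal likelihood with known variance, the posterior is Normal; its mode equals its mean, the precision-weighted average.
Prior precision 1/σ₀² = 1/9; data precision n/σ² = 5/2 = 2.5.
θ̂ = ((1/9)·0 + 2.5·1.48) / (1/9 + 2.5) = 3.7/(47/18) = 333/235 ≈ 1.417.

θ̂_MAP = 1.417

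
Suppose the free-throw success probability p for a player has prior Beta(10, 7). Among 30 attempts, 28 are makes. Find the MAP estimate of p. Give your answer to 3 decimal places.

Prior: Beta(10, 7).
Data: 28 successes in 30 trials. The binomial likelihood contributes p^28(1−p)^2, so the posterior is Beta(10+28, 7+2) = Beta(38, 9).
For Beta(a, b) with a, b > 1 the mode is (a−1)/(a+b−2) = 37/45 ≈ 0.822.

p̂_MAP = 0.822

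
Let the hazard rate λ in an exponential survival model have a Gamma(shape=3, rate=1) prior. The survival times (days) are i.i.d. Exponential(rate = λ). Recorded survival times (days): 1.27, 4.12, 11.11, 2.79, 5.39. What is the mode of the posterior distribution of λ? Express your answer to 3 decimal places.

The Exponential(rate=λ) likelihood is ∝ λ^n e^(−λΣtᵢ). Here n = 5 and Σtᵢ = 1.27 + 4.12 + 11.11 + 2.79 + 5.39 = 24.68.
Posterior ∝ λ^2e^(−1λ) · λ^5e^(−24.68λ) = λ^7e^(−25.68λ), i.e. Gamma(8, 25.68).
Mode = (a−1)/b = 7/25.68 ≈ 0.273.

λ̂_MAP = 0.273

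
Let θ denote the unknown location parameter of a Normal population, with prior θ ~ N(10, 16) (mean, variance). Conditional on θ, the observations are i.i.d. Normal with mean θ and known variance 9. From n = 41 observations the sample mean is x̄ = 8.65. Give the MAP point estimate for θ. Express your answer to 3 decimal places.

θ̂_MAP = 8.668

n = 41, x̄ = 8.65.
For a Normal prior and Normal likelihood with known variance, the posterior is Normal; its mode equals its mean, the precision-weighted average.
Prior precision 1/σ₀² = 1/16 = 0.0625; data precision n/σ² = 41/9.
θ̂ = (0.0625·10 + (41/9)·8.65) / (0.0625 + 41/9) = (14411/360)/(665/144) = 28822/3325 ≈ 8.668.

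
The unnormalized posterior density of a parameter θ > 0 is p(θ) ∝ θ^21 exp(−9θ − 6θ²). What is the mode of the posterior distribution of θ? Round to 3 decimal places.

ℓ'(θ) = 21/θ − 9 − 12θ. Setting this to zero and multiplying by θ: 12θ² + 9θ − 21 = 0.
θ = (−9 + √(9² + 4·12·21)) / (2·12) = (−9 + √1089) / 24 = (−9 + 33)/24 = 1.
ℓ''(θ) = −21/θ² − 12 < 0, confirming a maximum.

θ̂_MAP = 1.000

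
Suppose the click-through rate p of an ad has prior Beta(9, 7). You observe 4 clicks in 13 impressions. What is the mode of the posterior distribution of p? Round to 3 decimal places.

Prior: Beta(9, 7).
Data: 4 successes in 13 trials. The binomial likelihood contributes p^4(1−p)^9, so the posterior is Beta(9+4, 7+9) = Beta(13, 16).
For Beta(a, b) with a, b > 1 the mode is (a−1)/(a+b−2) = 12/27 ≈ 0.444.

p̂_MAP = 0.444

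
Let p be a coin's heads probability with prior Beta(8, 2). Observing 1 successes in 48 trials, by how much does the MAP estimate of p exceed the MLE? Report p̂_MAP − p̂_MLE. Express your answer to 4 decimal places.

Posterior is Beta(9, 49); MAP = (9−1)/(58−2) = 8/56 ≈ 0.14286.
MLE ignores the prior: p̂_MLE = k/n = 1/48 ≈ 0.02083.
Difference = 8/56 − 1/48 = 41/336 ≈ 0.1220.

MAP − MLE = 0.1220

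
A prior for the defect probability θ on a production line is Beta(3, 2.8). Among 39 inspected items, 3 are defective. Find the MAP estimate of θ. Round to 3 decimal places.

θ̂_MAP = 0.117

Prior: Beta(3, 2.8).
Data: 3 successes in 39 trials. The binomial likelihood contributes θ^3(1−θ)^36, so the posterior is Beta(3+3, 2.8+36) = Beta(6, 38.8).
For Beta(a, b) with a, b > 1 the mode is (a−1)/(a+b−2) = 5/42.8 ≈ 0.117.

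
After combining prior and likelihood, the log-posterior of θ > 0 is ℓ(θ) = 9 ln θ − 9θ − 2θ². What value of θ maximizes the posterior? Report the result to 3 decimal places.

θ̂_MAP = 0.750

ℓ'(θ) = 9/θ − 9 − 4θ. Setting this to zero and multiplying by θ: 4θ² + 9θ − 9 = 0.
θ = (−9 + √(9² + 4·4·9)) / (2·4) = (−9 + √225) / 8 = (−9 + 15)/8 = 3/4.
ℓ''(θ) = −9/θ² − 4 < 0, confirming a maximum.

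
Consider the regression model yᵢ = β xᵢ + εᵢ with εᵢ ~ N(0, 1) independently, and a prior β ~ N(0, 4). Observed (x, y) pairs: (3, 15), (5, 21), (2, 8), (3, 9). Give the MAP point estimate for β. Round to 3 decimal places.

log p(β | y) = −Σ(yᵢ − βxᵢ)²/(2·1) − β²/(2·4) + const.
Setting the derivative to zero: Σxᵢ(yᵢ − βxᵢ)/1 − β/4 = 0, so β = Σxᵢyᵢ / (Σxᵢ² + σ²/τ²).
Σxᵢyᵢ = 3·15 + 5·21 + 2·8 + 3·9 = 193; Σxᵢ² = 47; σ²/τ² = 0.25.
β̂_MAP = 193 / (47 + 0.25) = 193/47.25 ≈ 4.085.

β̂_MAP = 4.085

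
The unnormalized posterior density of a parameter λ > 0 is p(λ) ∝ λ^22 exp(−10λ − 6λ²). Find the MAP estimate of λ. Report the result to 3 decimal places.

λ̂_MAP = 1.000

ℓ'(λ) = 22/λ − 10 − 12λ. Setting this to zero and multiplying by λ: 12λ² + 10λ − 22 = 0.
λ = (−10 + √(10² + 4·12·22)) / (2·12) = (−10 + √1156) / 24 = (−10 + 34)/24 = 1.
ℓ''(λ) = −22/λ² − 12 < 0, confirming a maximum.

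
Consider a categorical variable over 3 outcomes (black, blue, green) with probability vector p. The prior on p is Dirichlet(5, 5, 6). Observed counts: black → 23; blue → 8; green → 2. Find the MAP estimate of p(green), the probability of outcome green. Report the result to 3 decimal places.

The posterior is Dirichlet(αᵢ + nᵢ) = Dirichlet(28, 13, 8).
For a Dirichlet(a₁,…,a_K) with all aᵢ > 1, the mode has j-th component (aⱼ − 1)/(Σaᵢ − K).
Here Σaᵢ = 49 and K = 3, so p(green) = (8 − 1)/(49 − 3) = 7/46 ≈ 0.152.

MAP estimate of p(green) = 0.152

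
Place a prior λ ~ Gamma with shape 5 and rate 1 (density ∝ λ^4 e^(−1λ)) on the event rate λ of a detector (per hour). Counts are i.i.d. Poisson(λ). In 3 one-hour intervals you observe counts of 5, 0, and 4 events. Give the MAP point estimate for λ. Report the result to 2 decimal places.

λ̂_MAP = 3.25

Σxᵢ = 5+0+4 = 9, with n = 3.
Posterior ∝ λ^4e^(−1λ) · λ^9e^(−3λ) = λ^13e^(−4λ), i.e. Gamma(shape=14, rate=4).
The mode of a Gamma(a, b) with a ≥ 1 (shape–rate) is (a−1)/b = 13/4 ≈ 3.25.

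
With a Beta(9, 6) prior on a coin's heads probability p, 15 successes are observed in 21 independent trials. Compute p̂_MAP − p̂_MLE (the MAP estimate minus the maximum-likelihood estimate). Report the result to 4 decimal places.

Posterior is Beta(24, 12); MAP = (24−1)/(36−2) = 23/34 ≈ 0.67647.
MLE ignores the prior: p̂_MLE = k/n = 15/21 ≈ 0.71429.
Difference = 23/34 − 15/21 = -9/238 ≈ -0.0378.

MAP − MLE = -0.0378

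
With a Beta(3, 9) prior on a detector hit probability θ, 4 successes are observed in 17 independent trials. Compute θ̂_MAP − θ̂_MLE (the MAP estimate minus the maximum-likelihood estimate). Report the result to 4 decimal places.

Posterior is Beta(7, 22); MAP = (7−1)/(29−2) = 6/27 ≈ 0.22222.
MLE ignores the prior: θ̂_MLE = k/n = 4/17 ≈ 0.23529.
Difference = 6/27 − 4/17 = -2/153 ≈ -0.0131.

MAP − MLE = -0.0131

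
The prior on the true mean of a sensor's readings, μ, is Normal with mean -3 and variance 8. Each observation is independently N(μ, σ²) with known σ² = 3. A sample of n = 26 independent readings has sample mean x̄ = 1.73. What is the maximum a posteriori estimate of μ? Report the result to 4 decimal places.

μ̂_MAP = 1.6627

n = 26, x̄ = 1.73.
For a Normal prior and Normal likelihood with known variance, the posterior is Normal; its mode equals its mean, the precision-weighted average.
Prior precision 1/σ₀² = 1/8 = 0.125; data precision n/σ² = 26/3.
μ̂ = (0.125·(-3) + (26/3)·1.73) / (0.125 + 26/3) = (8771/600)/(211/24) = 8771/5275 ≈ 1.6627.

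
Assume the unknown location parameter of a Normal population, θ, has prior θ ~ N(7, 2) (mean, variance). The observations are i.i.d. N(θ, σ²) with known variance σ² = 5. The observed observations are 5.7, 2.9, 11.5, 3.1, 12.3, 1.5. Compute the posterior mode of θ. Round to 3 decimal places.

n = 6; x̄ = (5.7 + 2.9 + 11.5 + 3.1 + 12.3 + 1.5)/6 = 37/6 = 37/6 ≈ 6.1667.
For a Normal prior and Normal likelihood with known variance, the posterior is Normal; its mode equals its mean, the precision-weighted average.
Prior precision 1/σ₀² = 1/2 = 0.5; data precision n/σ² = 6/5 = 1.2.
θ̂ = (0.5·7 + 1.2·(37/6)) / (0.5 + 1.2) = 10.9/1.7 = 109/17 ≈ 6.412.

θ̂_MAP = 6.412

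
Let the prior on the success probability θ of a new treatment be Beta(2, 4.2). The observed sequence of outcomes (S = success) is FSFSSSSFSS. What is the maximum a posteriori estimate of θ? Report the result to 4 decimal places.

Prior: Beta(2, 4.2).
Data: 7 successes in 10 trials (from the sequence). The binomial likelihood contributes θ^7(1−θ)^3, so the posterior is Beta(2+7, 4.2+3) = Beta(9, 7.2).
For Beta(a, b) with a, b > 1 the mode is (a−1)/(a+b−2) = 8/14.2 ≈ 0.5634.

θ̂_MAP = 0.5634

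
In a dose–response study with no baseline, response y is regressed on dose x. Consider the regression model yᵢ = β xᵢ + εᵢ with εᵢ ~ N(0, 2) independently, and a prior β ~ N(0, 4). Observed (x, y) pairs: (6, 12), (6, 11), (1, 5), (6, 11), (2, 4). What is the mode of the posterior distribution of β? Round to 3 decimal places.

log p(β | y) = −Σ(yᵢ − βxᵢ)²/(2·2) − β²/(2·4) + const.
Setting the derivative to zero: Σxᵢ(yᵢ − βxᵢ)/2 − β/4 = 0, so β = Σxᵢyᵢ / (Σxᵢ² + σ²/τ²).
Σxᵢyᵢ = 6·12 + 6·11 + 1·5 + 6·11 + 2·4 = 217; Σxᵢ² = 113; σ²/τ² = 0.5.
β̂_MAP = 217 / (113 + 0.5) = 217/113.5 ≈ 1.912.

β̂_MAP = 1.912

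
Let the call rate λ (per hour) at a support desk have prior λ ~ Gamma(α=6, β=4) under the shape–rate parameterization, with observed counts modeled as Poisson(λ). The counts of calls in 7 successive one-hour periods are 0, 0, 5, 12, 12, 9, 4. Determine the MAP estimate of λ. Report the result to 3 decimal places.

Σxᵢ = 0+0+5+12+12+9+4 = 42, with n = 7.
Posterior ∝ λ^5e^(−4λ) · λ^42e^(−7λ) = λ^47e^(−11λ), i.e. Gamma(shape=48, rate=11).
The mode of a Gamma(a, b) with a ≥ 1 (shape–rate) is (a−1)/b = 47/11 ≈ 4.273.

λ̂_MAP = 4.273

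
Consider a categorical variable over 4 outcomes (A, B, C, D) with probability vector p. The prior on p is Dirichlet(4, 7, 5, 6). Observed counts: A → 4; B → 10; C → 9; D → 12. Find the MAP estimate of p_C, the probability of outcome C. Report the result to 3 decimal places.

The posterior is Dirichlet(αᵢ + nᵢ) = Dirichlet(8, 17, 14, 18).
For a Dirichlet(a₁,…,a_K) with all aᵢ > 1, the mode has j-th component (aⱼ − 1)/(Σaᵢ − K).
Here Σaᵢ = 57 and K = 4, so p_C = (14 − 1)/(57 − 4) = 13/53 ≈ 0.245.

MAP estimate of p_C = 0.245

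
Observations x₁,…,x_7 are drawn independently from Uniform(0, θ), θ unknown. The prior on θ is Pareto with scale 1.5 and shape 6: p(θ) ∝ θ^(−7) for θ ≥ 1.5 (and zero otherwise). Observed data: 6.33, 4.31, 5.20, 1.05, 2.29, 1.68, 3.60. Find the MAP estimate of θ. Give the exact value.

θ̂_MAP = 6.33

The Uniform(0, θ) likelihood is θ^(−n) for θ ≥ max(xᵢ), zero otherwise. Here max(xᵢ) = 6.33.
Posterior ∝ θ^(−7) · θ^(−7) = θ^(−14) on θ ≥ max(1.5, 6.33) = 6.33.
This density is strictly decreasing in θ, so the posterior mode lies at the lower boundary of the support.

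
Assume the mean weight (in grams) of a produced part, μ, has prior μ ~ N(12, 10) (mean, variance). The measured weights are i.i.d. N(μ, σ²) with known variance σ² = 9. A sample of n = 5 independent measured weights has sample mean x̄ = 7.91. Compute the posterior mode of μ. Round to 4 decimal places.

μ̂_MAP = 8.5339

n = 5, x̄ = 7.91.
For a Normal prior and Normal likelihood with known variance, the posterior is Normal; its mode equals its mean, the precision-weighted average.
Prior precision 1/σ₀² = 1/10 = 0.1; data precision n/σ² = 5/9.
μ̂ = (0.1·12 + (5/9)·7.91) / (0.1 + 5/9) = (1007/180)/(59/90) = 1007/118 ≈ 8.5339.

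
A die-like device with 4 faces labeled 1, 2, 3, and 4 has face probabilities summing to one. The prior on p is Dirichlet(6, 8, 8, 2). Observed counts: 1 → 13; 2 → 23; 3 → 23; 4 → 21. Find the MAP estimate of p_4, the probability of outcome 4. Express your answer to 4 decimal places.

MAP estimate: 0.2200

The posterior is Dirichlet(αᵢ + nᵢ) = Dirichlet(19, 31, 31, 23).
For a Dirichlet(a₁,…,a_K) with all aᵢ > 1, the mode has j-th component (aⱼ − 1)/(Σaᵢ − K).
Here Σaᵢ = 104 and K = 4, so p_4 = (23 − 1)/(104 − 4) = 22/100 ≈ 0.2200.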